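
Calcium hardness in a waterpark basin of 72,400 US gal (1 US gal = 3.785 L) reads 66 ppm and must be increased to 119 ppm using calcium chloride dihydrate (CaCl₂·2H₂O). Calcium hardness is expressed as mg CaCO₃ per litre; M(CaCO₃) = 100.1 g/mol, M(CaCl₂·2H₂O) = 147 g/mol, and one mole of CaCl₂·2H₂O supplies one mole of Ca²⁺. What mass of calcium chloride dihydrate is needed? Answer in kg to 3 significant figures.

Volume: 72,400 US gal × 3.785 L/gal = 274,034 L.
Hardness to add: (119 − 66) = 53 mg/L as CaCO₃ × 274,034 L = 14,520 g as CaCO₃.
Moles of Ca²⁺ (1 mol Ca²⁺ ≡ 1 mol CaCO₃): 14,520 / 100.1 g/mol = 145.1 mol.
Mass of CaCl₂·2H₂O: 145.1 × 147 = 21,330 g.

21.3 kg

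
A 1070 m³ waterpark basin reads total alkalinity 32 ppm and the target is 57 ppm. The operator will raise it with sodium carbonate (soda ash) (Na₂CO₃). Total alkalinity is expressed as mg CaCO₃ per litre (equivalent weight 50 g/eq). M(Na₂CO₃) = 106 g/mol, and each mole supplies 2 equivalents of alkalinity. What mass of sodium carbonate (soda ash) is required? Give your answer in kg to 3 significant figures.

28.4 kg

Volume: 1070 m³ = 1,070,000 L.
Alkalinity to add: (57 − 32) = 25 mg/L as CaCO₃ × 1,070,000 L = 26,750 g as CaCO₃.
Equivalents: 26,750 g ÷ 50 g/eq = 535 eq.
Each mole of Na₂CO₃ supplies 2 eq, so 535 / 2 = 267.5 mol.
Mass: 267.5 mol × 106 g/mol = 28,360 g.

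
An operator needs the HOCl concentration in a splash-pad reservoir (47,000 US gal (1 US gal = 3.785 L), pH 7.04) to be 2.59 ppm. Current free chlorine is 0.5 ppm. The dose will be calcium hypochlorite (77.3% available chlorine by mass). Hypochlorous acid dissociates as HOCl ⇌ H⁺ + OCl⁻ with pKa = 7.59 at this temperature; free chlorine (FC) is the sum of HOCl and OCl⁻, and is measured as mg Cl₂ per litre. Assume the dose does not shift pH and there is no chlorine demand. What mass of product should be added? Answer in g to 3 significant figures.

649 g

Volume: 47,000 US gal × 3.785 L/gal = 177,895 L.
[OCl⁻]/[HOCl] = 10^(pH − pKa) = 10^(7.04 − 7.59) = 0.2818; fraction as HOCl = 1/(1 + 0.2818) = 0.7801.
Free chlorine required for 2.59 ppm HOCl: 2.59 / 0.7801 = 3.32 ppm.
FC to add: 3.32 − 0.5 = 2.82 mg/L as Cl₂.
Cl₂ equivalent: 2.82 mg/L × 177,895 L = 501.7 g.
Product at 77.3% available Cl: 501.7 / 0.773 = 649 g.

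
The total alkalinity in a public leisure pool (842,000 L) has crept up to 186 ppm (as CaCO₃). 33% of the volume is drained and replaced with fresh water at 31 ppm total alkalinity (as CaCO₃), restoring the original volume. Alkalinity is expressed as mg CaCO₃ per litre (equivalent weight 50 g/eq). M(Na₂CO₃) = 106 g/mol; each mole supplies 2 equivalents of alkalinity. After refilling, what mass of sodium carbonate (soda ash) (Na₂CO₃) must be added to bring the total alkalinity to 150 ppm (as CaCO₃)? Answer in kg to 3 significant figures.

After draining 33% and refilling: 186 × 0.67 + 31 × 0.33 = 134.85 ppm.
Deficit to target: 150 − 134.85 = 15.15 mg/L.
As CaCO₃: 15.15 mg/L × 842,000 L = 12,760 g; ÷ 50 g/eq ÷ 2 = 127.6 mol Na₂CO₃.
Mass: 127.6 × 106 = 13,520 g.

13.5 kg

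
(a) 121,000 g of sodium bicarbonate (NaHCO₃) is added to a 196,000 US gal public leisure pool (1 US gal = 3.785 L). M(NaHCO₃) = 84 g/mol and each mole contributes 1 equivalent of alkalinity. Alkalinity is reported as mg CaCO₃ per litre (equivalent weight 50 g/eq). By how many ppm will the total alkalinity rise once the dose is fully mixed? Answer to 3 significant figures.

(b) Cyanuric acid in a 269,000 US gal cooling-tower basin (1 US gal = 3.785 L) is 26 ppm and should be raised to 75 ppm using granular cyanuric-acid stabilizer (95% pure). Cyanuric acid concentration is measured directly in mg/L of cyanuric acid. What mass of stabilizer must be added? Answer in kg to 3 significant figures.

(a) 97.1 ppm; (b) 52.5 kg

(a) Volume: 196,000 US gal × 3.785 L/gal = 741,860 L.
(a) Moles of NaHCO₃: 121,000 g ÷ 84 g/mol = 1440 mol → 1440 eq of alkalinity.
(a) As CaCO₃: 1440 eq × 50 g/eq = 72,020 g.
(a) Rise: 72,020 g / 741,860 L × 1000 = 97.09 mg/L.

(b) Volume: 269,000 US gal × 3.785 L/gal = 1,018,165 L.
(b) CYA to add: (75 − 26) = 49 mg/L × 1,018,165 L = 49,890 g cyanuric acid.
(b) At 95% purity: 49,890 / 0.95 = 52,520 g product.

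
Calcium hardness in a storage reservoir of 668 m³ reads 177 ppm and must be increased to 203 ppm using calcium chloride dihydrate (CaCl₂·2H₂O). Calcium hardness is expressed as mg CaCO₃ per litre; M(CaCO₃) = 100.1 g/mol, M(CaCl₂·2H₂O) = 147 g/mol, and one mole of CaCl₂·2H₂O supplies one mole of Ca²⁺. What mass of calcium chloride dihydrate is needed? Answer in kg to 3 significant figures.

Volume: 668 m³ = 668,000 L.
Hardness to add: (203 − 177) = 26 mg/L as CaCO₃ × 668,000 L = 17,370 g as CaCO₃.
Moles of Ca²⁺ (1 mol Ca²⁺ ≡ 1 mol CaCO₃): 17,370 / 100.1 g/mol = 173.5 mol.
Mass of CaCl₂·2H₂O: 173.5 × 147 = 25,510 g.

25.5 kg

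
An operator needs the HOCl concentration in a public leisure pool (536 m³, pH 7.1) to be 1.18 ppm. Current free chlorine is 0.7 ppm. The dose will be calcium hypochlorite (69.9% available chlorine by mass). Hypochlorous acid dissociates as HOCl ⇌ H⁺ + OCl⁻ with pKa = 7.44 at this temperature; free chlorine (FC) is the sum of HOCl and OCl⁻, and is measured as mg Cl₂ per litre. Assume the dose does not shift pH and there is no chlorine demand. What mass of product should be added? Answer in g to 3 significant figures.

782 g

Volume: 536 m³ = 536,000 L.
[OCl⁻]/[HOCl] = 10^(pH − pKa) = 10^(7.1 − 7.44) = 0.4571; fraction as HOCl = 1/(1 + 0.4571) = 0.6863.
Free chlorine required for 1.18 ppm HOCl: 1.18 / 0.6863 = 1.719 ppm.
FC to add: 1.719 − 0.7 = 1.019 mg/L as Cl₂.
Cl₂ equivalent: 1.019 mg/L × 536,000 L = 546.4 g.
Product at 69.9% available Cl: 546.4 / 0.699 = 781.7 g.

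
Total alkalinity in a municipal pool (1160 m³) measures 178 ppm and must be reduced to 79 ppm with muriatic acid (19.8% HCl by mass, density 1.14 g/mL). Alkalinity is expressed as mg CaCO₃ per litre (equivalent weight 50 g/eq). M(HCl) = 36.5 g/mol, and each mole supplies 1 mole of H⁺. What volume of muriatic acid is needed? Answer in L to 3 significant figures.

371 L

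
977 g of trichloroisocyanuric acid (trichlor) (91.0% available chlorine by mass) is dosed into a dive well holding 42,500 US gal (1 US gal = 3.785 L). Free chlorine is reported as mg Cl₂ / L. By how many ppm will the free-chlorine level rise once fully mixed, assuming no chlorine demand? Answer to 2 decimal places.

Volume: 42,500 US gal × 3.785 L/gal = 160,862 L.
Available chlorine delivered: 977 g × 0.91 = 889.1 g as Cl₂.
Concentration rise: 889.1 g / 160,862 L = 5.527 mg/L = 5.53 ppm.

5.53 ppm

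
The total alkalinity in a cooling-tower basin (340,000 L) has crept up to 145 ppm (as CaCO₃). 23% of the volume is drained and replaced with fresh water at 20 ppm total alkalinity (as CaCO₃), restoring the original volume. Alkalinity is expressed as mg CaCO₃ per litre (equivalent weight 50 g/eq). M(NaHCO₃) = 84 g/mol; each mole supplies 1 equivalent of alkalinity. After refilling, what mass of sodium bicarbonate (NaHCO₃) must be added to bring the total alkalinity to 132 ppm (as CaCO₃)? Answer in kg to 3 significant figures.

After draining 23% and refilling: 145 × 0.77 + 20 × 0.23 = 116.25 ppm.
Deficit to target: 132 − 116.25 = 15.75 mg/L.
As CaCO₃: 15.75 mg/L × 340,000 L = 5355 g; ÷ 50 g/eq ÷ 1 = 107.1 mol NaHCO₃.
Mass: 107.1 × 84 = 8996 g.

9.00 kg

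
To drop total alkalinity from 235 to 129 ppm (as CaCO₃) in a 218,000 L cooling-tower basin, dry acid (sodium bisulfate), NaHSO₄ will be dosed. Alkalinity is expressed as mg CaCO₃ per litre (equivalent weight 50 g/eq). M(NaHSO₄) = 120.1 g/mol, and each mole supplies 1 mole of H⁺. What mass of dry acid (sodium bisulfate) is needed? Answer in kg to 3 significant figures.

Alkalinity to neutralize: (235 − 129) = 106 mg/L as CaCO₃ × 218,000 L = 23,110 g as CaCO₃.
Equivalents of H⁺ required: 23,110 ÷ 50 g/eq = 462.2 eq = 462.2 mol NaHSO₄.
Mass of NaHSO₄: 462.2 × 120.1 = 55,510 g.

55.5 kg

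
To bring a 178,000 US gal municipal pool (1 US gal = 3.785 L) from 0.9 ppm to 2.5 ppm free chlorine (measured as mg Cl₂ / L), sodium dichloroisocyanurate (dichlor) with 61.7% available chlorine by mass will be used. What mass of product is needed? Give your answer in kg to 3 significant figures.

Volume: 178,000 US gal × 3.785 L/gal = 673,730 L.
Chlorine deficit: 2.5 − 0.9 = 1.6 ppm = 1.6 mg/L as Cl₂.
Cl₂ equivalent needed: 1.6 mg/L × 673,730 L = 1,078,000 mg = 1078 g.
Product at 61.7% available chlorine: 1078 / 0.617 = 1747 g.

1.75 kg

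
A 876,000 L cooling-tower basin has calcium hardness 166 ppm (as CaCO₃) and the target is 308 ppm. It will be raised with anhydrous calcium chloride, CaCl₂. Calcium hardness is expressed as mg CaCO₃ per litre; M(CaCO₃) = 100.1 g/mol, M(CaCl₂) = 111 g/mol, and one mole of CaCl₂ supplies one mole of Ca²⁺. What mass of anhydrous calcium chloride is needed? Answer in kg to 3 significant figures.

138 kg

Hardness to add: (308 − 166) = 142 mg/L as CaCO₃ × 876,000 L = 124,400 g as CaCO₃.
Moles of Ca²⁺ (1 mol Ca²⁺ ≡ 1 mol CaCO₃): 124,400 / 100.1 g/mol = 1243 mol.
Mass of CaCl₂: 1243 × 111 = 137,900 g.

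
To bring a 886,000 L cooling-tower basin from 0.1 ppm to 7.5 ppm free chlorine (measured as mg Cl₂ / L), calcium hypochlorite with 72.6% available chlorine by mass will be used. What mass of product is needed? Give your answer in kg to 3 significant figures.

9.03 kg

Chlorine deficit: 7.5 − 0.1 = 7.4 ppm = 7.4 mg/L as Cl₂.
Cl₂ equivalent needed: 7.4 mg/L × 886,000 L = 6,556,000 mg = 6556 g.
Product at 72.6% available chlorine: 6556 / 0.726 = 9031 g.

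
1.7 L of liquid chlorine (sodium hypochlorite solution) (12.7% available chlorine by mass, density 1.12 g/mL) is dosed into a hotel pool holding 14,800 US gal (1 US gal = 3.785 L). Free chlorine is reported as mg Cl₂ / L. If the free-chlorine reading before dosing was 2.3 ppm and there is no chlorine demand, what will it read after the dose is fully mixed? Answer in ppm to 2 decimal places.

Volume: 14,800 US gal × 3.785 L/gal = 56,018 L.
Mass of solution: 1.7 L × 1000 mL/L × 1.12 g/mL = 1904 g.
Available chlorine delivered: 1904 g × 0.127 = 241.8 g as Cl₂.
Concentration rise: 241.8 g / 56,018 L = 4.317 mg/L = 4.32 ppm.
Final FC: 2.3 + 4.32 = 6.62 ppm.

6.62 ppm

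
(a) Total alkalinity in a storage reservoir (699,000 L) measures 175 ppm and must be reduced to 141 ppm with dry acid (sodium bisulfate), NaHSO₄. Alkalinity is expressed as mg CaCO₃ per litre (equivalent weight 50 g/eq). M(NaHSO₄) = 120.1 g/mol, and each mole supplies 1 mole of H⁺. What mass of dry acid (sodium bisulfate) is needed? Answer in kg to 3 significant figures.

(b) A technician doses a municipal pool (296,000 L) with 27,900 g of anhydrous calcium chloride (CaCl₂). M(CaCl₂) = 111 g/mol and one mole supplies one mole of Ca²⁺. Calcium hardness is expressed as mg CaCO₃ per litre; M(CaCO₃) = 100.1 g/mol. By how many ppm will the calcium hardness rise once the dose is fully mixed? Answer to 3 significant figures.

(a) 57.1 kg; (b) 85.0 ppm

(a) Alkalinity to neutralize: (175 − 141) = 34 mg/L as CaCO₃ × 699,000 L = 23,770 g as CaCO₃.
(a) Equivalents of H⁺ required: 23,770 ÷ 50 g/eq = 475.3 eq = 475.3 mol NaHSO₄.
(a) Mass of NaHSO₄: 475.3 × 120.1 = 57,090 g.

(b) Moles of Ca²⁺: 27,900 g ÷ 111 g/mol = 251.4 mol.
(b) As CaCO₃: 251.4 mol × 100.1 g/mol = 25,160 g.
(b) Rise: 25,160 g / 296,000 L × 1000 = 85 mg/L.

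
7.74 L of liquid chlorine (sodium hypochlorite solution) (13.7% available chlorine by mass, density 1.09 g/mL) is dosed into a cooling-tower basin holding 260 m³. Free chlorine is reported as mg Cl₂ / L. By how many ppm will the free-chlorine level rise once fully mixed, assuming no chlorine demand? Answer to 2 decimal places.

Volume: 260 m³ = 260,000 L.
Mass of solution: 7.74 L × 1000 mL/L × 1.09 g/mL = 8437 g.
Available chlorine delivered: 8437 g × 0.137 = 1156 g as Cl₂.
Concentration rise: 1156 g / 260,000 L = 4.445 mg/L = 4.45 ppm.

4.45 ppm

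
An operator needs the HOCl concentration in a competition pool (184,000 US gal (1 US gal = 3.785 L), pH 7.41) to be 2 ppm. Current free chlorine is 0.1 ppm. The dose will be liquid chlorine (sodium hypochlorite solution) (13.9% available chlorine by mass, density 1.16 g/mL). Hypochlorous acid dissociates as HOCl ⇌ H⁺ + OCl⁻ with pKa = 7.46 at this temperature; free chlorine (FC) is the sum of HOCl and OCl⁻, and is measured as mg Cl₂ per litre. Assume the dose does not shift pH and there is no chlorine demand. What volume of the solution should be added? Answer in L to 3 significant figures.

15.9 L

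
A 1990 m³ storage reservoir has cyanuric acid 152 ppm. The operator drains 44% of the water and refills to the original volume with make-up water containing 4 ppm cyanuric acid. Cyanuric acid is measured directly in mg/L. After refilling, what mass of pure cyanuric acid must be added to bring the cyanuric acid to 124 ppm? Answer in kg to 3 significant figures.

Volume: 1990 m³ = 1,990,000 L.
After draining 44% and refilling: 152 × 0.56 + 4 × 0.44 = 86.88 ppm.
Deficit to target: 124 − 86.88 = 37.12 mg/L.
Mass: 37.12 mg/L × 1,990,000 L = 73,870 g cyanuric acid.

73.9 kg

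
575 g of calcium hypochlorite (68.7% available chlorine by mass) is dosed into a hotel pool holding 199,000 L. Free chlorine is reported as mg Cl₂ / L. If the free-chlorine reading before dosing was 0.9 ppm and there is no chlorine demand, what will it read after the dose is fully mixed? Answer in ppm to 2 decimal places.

Available chlorine delivered: 575 g × 0.687 = 395 g as Cl₂.
Concentration rise: 395 g / 199,000 L = 1.985 mg/L = 1.99 ppm.
Final FC: 0.9 + 1.99 = 2.89 ppm.

2.89 ppm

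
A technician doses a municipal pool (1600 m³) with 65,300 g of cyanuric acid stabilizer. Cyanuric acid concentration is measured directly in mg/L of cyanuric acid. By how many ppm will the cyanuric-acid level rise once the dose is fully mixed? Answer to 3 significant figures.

Volume: 1600 m³ = 1,600,000 L.
Rise: 65,300 g / 1,600,000 L × 1000 = 40.81 mg/L.

40.8 ppm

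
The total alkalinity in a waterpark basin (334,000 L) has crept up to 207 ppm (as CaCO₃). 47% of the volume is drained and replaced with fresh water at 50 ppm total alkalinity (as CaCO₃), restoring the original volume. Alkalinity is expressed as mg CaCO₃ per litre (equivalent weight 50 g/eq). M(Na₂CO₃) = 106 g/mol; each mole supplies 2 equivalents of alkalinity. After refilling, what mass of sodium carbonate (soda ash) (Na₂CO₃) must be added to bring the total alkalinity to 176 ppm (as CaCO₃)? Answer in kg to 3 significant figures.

After draining 47% and refilling: 207 × 0.53 + 50 × 0.47 = 133.21 ppm.
Deficit to target: 176 − 133.21 = 42.79 mg/L.
As CaCO₃: 42.79 mg/L × 334,000 L = 14,290 g; ÷ 50 g/eq ÷ 2 = 142.9 mol Na₂CO₃.
Mass: 142.9 × 106 = 15,150 g.

15.1 kg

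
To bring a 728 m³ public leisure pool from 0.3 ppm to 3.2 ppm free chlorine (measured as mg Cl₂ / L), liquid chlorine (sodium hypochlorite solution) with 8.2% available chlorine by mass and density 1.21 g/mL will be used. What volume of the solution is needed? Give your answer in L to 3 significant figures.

Volume: 728 m³ = 728,000 L.
Chlorine deficit: 3.2 − 0.3 = 2.9 ppm = 2.9 mg/L as Cl₂.
Cl₂ equivalent needed: 2.9 mg/L × 728,000 L = 2,111,000 mg = 2111 g.
Product at 8.2% available chlorine: 2111 / 0.082 = 25,750 g.
Volume at density 1.21 g/mL: 25,750 g ÷ 1.21 g/mL = 21,280 mL.

21.3 L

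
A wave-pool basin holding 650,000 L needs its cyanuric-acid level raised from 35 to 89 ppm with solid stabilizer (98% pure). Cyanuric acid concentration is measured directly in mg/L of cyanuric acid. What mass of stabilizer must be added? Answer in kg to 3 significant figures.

35.8 kg

CYA to add: (89 − 35) = 54 mg/L × 650,000 L = 35,100 g cyanuric acid.
At 98% purity: 35,100 / 0.98 = 35,820 g product.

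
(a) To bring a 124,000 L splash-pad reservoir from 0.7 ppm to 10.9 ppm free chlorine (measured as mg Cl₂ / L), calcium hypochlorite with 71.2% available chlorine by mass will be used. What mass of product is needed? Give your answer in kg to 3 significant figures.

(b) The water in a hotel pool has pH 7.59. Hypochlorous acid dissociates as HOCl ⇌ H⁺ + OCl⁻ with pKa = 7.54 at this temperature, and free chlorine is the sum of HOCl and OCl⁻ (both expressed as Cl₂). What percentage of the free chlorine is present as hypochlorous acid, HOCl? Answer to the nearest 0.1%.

(a) Chlorine deficit: 10.9 − 0.7 = 10.2 ppm = 10.2 mg/L as Cl₂.
(a) Cl₂ equivalent needed: 10.2 mg/L × 124,000 L = 1,265,000 mg = 1265 g.
(a) Product at 71.2% available chlorine: 1265 / 0.712 = 1776 g.

(b) [OCl⁻]/[HOCl] = 10^(pH − pKa) = 10^(7.59 − 7.54) = 10^0.05 = 1.122.
(b) Fraction as HOCl = 1 / (1 + 1.122) = 0.4712.

(a) 1.78 kg; (b) 47.1%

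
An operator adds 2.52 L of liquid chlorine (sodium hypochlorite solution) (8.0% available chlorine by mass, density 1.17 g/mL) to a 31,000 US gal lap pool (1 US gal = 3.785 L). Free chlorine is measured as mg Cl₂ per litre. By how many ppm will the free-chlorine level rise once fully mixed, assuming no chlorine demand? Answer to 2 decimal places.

Volume: 31,000 US gal × 3.785 L/gal = 117,335 L.
Mass of solution: 2.52 L × 1000 mL/L × 1.17 g/mL = 2948 g.
Available chlorine delivered: 2948 g × 0.08 = 235.9 g as Cl₂.
Concentration rise: 235.9 g / 117,335 L = 2.01 mg/L = 2.01 ppm.

2.01 ppm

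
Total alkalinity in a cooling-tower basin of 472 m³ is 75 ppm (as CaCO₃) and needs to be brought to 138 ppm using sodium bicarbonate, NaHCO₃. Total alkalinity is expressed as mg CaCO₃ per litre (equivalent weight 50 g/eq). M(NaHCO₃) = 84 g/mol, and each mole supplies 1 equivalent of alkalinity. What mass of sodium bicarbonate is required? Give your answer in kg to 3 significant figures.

50.0 kg

Volume: 472 m³ = 472,000 L.
Alkalinity to add: (138 − 75) = 63 mg/L as CaCO₃ × 472,000 L = 29,740 g as CaCO₃.
Equivalents: 29,740 g ÷ 50 g/eq = 594.7 eq.
NaHCO₃ supplies 1 eq per mole → 594.7 mol.
Mass: 594.7 mol × 84 g/mol = 49,960 g.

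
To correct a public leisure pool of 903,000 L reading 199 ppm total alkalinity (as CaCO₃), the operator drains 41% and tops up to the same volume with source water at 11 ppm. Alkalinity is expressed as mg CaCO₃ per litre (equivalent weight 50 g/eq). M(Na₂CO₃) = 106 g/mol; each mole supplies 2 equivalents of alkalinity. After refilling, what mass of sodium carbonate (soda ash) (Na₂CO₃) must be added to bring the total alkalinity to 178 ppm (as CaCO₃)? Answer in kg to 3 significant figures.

53.7 kg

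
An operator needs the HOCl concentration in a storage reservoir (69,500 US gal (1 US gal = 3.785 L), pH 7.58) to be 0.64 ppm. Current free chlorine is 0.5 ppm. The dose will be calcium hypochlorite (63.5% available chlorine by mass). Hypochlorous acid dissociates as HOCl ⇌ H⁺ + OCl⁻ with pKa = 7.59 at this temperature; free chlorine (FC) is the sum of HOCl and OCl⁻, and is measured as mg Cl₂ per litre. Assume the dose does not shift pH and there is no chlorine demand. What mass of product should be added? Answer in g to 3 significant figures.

317 g

Volume: 69,500 US gal × 3.785 L/gal = 263,058 L.
[OCl⁻]/[HOCl] = 10^(pH − pKa) = 10^(7.58 − 7.59) = 0.9772; fraction as HOCl = 1/(1 + 0.9772) = 0.5058.
Free chlorine required for 0.64 ppm HOCl: 0.64 / 0.5058 = 1.265 ppm.
FC to add: 1.265 − 0.5 = 0.7654 mg/L as Cl₂.
Cl₂ equivalent: 0.7654 mg/L × 263,058 L = 201.4 g.
Product at 63.5% available Cl: 201.4 / 0.635 = 317.1 g.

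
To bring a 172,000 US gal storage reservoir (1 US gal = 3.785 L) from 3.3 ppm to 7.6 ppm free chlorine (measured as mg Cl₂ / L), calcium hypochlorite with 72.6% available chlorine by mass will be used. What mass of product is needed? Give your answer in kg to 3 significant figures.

3.86 kg

Volume: 172,000 US gal × 3.785 L/gal = 651,020 L.
Chlorine deficit: 7.6 − 3.3 = 4.3 ppm = 4.3 mg/L as Cl₂.
Cl₂ equivalent needed: 4.3 mg/L × 651,020 L = 2,799,000 mg = 2799 g.
Product at 72.6% available chlorine: 2799 / 0.726 = 3856 g.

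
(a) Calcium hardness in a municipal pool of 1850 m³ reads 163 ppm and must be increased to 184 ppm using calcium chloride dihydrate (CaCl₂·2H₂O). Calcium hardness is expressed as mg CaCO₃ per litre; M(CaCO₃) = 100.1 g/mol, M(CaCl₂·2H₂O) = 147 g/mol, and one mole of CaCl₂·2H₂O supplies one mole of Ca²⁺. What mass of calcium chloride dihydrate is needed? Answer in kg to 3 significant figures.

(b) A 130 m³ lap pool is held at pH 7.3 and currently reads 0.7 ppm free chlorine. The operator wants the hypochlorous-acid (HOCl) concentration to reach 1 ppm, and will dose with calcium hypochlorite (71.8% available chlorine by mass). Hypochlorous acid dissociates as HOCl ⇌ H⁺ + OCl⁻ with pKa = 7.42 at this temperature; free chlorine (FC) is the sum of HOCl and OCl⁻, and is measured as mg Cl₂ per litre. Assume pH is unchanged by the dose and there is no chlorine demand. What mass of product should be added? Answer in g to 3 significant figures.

(a) Volume: 1850 m³ = 1,850,000 L.
(a) Hardness to add: (184 − 163) = 21 mg/L as CaCO₃ × 1,850,000 L = 38,850 g as CaCO₃.
(a) Moles of Ca²⁺ (1 mol Ca²⁺ ≡ 1 mol CaCO₃): 38,850 / 100.1 g/mol = 388.1 mol.
(a) Mass of CaCl₂·2H₂O: 388.1 × 147 = 57,050 g.

(b) Volume: 130 m³ = 130,000 L.
(b) [OCl⁻]/[HOCl] = 10^(pH − pKa) = 10^(7.3 − 7.42) = 0.7586; fraction as HOCl = 1/(1 + 0.7586) = 0.5686.
(b) Free chlorine required for 1 ppm HOCl: 1 / 0.5686 = 1.759 ppm.
(b) FC to add: 1.759 − 0.7 = 1.059 mg/L as Cl₂.
(b) Cl₂ equivalent: 1.059 mg/L × 130,000 L = 137.6 g.
(b) Product at 71.8% available Cl: 137.6 / 0.718 = 191.7 g.

(a) 57.1 kg; (b) 192 g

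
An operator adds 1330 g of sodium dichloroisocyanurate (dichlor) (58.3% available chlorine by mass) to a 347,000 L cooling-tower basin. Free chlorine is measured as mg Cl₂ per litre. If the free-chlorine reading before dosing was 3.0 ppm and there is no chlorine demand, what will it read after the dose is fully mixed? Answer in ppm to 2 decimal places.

Available chlorine delivered: 1330 g × 0.583 = 775.4 g as Cl₂.
Concentration rise: 775.4 g / 347,000 L = 2.235 mg/L = 2.23 ppm.
Final FC: 3.0 + 2.23 = 5.23 ppm.

5.23 ppm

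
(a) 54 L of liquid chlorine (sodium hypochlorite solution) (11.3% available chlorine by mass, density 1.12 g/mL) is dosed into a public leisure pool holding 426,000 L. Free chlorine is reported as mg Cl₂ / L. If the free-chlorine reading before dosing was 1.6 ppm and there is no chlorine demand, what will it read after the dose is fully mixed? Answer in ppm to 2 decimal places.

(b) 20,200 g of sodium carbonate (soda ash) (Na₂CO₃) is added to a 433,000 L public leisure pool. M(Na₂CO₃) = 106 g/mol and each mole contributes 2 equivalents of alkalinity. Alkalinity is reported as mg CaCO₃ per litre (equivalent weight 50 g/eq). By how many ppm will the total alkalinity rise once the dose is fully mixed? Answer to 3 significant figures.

(a) Mass of solution: 54 L × 1000 mL/L × 1.12 g/mL = 60,480 g.
(a) Available chlorine delivered: 60,480 g × 0.113 = 6834 g as Cl₂.
(a) Concentration rise: 6834 g / 426,000 L = 16.04 mg/L = 16.04 ppm.
(a) Final FC: 1.6 + 16.04 = 17.64 ppm.

(b) Moles of Na₂CO₃: 20,200 g ÷ 106 g/mol = 190.6 mol → 381.1 eq of alkalinity.
(b) As CaCO₃: 381.1 eq × 50 g/eq = 19,060 g.
(b) Rise: 19,060 g / 433,000 L × 1000 = 44.01 mg/L.

(a) 17.64 ppm; (b) 44.0 ppm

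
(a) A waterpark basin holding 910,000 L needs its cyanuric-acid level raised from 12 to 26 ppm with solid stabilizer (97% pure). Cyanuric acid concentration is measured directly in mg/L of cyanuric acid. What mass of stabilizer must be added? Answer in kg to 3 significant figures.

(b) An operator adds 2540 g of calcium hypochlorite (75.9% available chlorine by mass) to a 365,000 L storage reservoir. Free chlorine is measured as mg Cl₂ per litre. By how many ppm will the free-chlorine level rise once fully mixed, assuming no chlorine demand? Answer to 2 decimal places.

(a) CYA to add: (26 − 12) = 14 mg/L × 910,000 L = 12,740 g cyanuric acid.
(a) At 97% purity: 12,740 / 0.97 = 13,130 g product.

(b) Available chlorine delivered: 2540 g × 0.759 = 1928 g as Cl₂.
(b) Concentration rise: 1928 g / 365,000 L = 5.282 mg/L = 5.28 ppm.

(a) 13.1 kg; (b) 5.28 ppm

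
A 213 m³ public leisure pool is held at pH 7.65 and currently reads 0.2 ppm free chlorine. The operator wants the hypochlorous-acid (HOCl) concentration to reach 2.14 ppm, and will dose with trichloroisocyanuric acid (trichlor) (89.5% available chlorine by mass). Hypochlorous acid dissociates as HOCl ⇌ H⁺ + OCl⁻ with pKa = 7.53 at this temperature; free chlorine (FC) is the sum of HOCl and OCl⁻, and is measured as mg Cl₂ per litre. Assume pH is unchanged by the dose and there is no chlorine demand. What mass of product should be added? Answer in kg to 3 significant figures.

1.13 kg

Volume: 213 m³ = 213,000 L.
[OCl⁻]/[HOCl] = 10^(pH − pKa) = 10^(7.65 − 7.53) = 1.318; fraction as HOCl = 1/(1 + 1.318) = 0.4314.
Free chlorine required for 2.14 ppm HOCl: 2.14 / 0.4314 = 4.961 ppm.
FC to add: 4.961 − 0.2 = 4.761 mg/L as Cl₂.
Cl₂ equivalent: 4.761 mg/L × 213,000 L = 1014 g.
Product at 89.5% available Cl: 1014 / 0.895 = 1133 g.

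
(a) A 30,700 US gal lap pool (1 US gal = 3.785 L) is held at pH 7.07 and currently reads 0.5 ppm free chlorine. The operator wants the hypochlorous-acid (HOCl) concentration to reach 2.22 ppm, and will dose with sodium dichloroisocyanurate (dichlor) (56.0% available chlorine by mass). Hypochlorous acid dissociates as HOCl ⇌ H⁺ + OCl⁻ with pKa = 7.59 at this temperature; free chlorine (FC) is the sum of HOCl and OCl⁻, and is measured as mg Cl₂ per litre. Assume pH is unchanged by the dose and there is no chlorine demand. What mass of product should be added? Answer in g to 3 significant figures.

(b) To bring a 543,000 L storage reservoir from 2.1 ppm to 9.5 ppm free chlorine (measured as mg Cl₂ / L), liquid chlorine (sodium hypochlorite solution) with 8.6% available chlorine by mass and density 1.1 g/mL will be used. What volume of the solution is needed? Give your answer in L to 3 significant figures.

(a) Volume: 30,700 US gal × 3.785 L/gal = 116,200 L.
(a) [OCl⁻]/[HOCl] = 10^(pH − pKa) = 10^(7.07 − 7.59) = 0.302; fraction as HOCl = 1/(1 + 0.302) = 0.7681.
(a) Free chlorine required for 2.22 ppm HOCl: 2.22 / 0.7681 = 2.89 ppm.
(a) FC to add: 2.89 − 0.5 = 2.39 mg/L as Cl₂.
(a) Cl₂ equivalent: 2.39 mg/L × 116,200 L = 277.8 g.
(a) Product at 56.0% available Cl: 277.8 / 0.56 = 496 g.

(b) Chlorine deficit: 9.5 − 2.1 = 7.4 ppm = 7.4 mg/L as Cl₂.
(b) Cl₂ equivalent needed: 7.4 mg/L × 543,000 L = 4,018,000 mg = 4018 g.
(b) Product at 8.6% available chlorine: 4018 / 0.086 = 46,720 g.
(b) Volume at density 1.1 g/mL: 46,720 g ÷ 1.1 g/mL = 42,480 mL.

(a) 496 g; (b) 42.5 L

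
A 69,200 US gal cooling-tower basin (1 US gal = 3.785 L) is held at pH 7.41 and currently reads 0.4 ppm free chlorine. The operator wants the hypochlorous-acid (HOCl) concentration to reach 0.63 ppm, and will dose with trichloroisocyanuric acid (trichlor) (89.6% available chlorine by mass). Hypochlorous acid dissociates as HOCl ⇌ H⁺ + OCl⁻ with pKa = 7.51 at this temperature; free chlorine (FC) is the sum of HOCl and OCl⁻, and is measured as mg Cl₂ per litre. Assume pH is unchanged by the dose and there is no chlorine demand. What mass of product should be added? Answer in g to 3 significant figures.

214 g

Volume: 69,200 US gal × 3.785 L/gal = 261,922 L.
[OCl⁻]/[HOCl] = 10^(pH − pKa) = 10^(7.41 − 7.51) = 0.7943; fraction as HOCl = 1/(1 + 0.7943) = 0.5573.
Free chlorine required for 0.63 ppm HOCl: 0.63 / 0.5573 = 1.13 ppm.
FC to add: 1.13 − 0.4 = 0.7304 mg/L as Cl₂.
Cl₂ equivalent: 0.7304 mg/L × 261,922 L = 191.3 g.
Product at 89.6% available Cl: 191.3 / 0.896 = 213.5 g.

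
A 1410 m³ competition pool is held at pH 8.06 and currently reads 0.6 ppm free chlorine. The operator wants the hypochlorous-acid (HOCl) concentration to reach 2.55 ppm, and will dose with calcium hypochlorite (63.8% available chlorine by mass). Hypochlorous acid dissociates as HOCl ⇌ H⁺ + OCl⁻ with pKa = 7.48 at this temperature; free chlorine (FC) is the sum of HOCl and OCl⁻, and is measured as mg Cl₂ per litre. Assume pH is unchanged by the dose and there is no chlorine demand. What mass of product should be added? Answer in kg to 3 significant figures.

25.7 kg

Volume: 1410 m³ = 1,410,000 L.
[OCl⁻]/[HOCl] = 10^(pH − pKa) = 10^(8.06 − 7.48) = 3.802; fraction as HOCl = 1/(1 + 3.802) = 0.2083.
Free chlorine required for 2.55 ppm HOCl: 2.55 / 0.2083 = 12.24 ppm.
FC to add: 12.24 − 0.6 = 11.64 mg/L as Cl₂.
Cl₂ equivalent: 11.64 mg/L × 1,410,000 L = 16,420 g.
Product at 63.8% available Cl: 16,420 / 0.638 = 25,740 g.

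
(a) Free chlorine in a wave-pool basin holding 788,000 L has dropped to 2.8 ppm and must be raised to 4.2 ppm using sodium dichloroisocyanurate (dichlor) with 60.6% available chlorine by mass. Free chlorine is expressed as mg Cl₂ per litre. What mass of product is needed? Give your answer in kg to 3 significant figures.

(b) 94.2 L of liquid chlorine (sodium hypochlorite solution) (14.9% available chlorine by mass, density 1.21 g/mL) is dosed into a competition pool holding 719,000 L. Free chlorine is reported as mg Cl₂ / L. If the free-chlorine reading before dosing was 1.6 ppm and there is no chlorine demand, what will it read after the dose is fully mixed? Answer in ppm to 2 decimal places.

(a) 1.82 kg; (b) 25.22 ppm

(a) Chlorine deficit: 4.2 − 2.8 = 1.4 ppm = 1.4 mg/L as Cl₂.
(a) Cl₂ equivalent needed: 1.4 mg/L × 788,000 L = 1,103,000 mg = 1103 g.
(a) Product at 60.6% available chlorine: 1103 / 0.606 = 1820 g.

(b) Mass of solution: 94.2 L × 1000 mL/L × 1.21 g/mL = 114,000 g.
(b) Available chlorine delivered: 114,000 g × 0.149 = 16,980 g as Cl₂.
(b) Concentration rise: 16,980 g / 719,000 L = 23.62 mg/L = 23.62 ppm.
(b) Final FC: 1.6 + 23.62 = 25.22 ppm.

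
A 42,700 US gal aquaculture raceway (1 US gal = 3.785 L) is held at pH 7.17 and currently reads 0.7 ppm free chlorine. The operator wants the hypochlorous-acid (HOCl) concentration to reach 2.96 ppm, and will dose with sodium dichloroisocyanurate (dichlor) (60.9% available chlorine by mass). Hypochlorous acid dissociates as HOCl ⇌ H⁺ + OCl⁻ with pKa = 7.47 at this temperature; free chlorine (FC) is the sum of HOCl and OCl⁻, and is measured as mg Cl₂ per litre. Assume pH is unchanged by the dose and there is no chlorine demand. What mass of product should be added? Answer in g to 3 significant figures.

993 g

Volume: 42,700 US gal × 3.785 L/gal = 161,620 L.
[OCl⁻]/[HOCl] = 10^(pH − pKa) = 10^(7.17 − 7.47) = 0.5012; fraction as HOCl = 1/(1 + 0.5012) = 0.6661.
Free chlorine required for 2.96 ppm HOCl: 2.96 / 0.6661 = 4.444 ppm.
FC to add: 4.444 − 0.7 = 3.744 mg/L as Cl₂.
Cl₂ equivalent: 3.744 mg/L × 161,620 L = 605 g.
Product at 60.9% available Cl: 605 / 0.609 = 993.5 g.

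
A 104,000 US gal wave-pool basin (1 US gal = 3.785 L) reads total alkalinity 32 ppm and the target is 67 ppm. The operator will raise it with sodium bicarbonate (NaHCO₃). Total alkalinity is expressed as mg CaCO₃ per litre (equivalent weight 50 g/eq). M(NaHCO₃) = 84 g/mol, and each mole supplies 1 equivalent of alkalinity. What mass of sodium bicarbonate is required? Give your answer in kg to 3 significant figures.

23.1 kg

Volume: 104,000 US gal × 3.785 L/gal = 393,640 L.
Alkalinity to add: (67 − 32) = 35 mg/L as CaCO₃ × 393,640 L = 13,780 g as CaCO₃.
Equivalents: 13,780 g ÷ 50 g/eq = 275.5 eq.
NaHCO₃ supplies 1 eq per mole → 275.5 mol.
Mass: 275.5 mol × 84 g/mol = 23,150 g.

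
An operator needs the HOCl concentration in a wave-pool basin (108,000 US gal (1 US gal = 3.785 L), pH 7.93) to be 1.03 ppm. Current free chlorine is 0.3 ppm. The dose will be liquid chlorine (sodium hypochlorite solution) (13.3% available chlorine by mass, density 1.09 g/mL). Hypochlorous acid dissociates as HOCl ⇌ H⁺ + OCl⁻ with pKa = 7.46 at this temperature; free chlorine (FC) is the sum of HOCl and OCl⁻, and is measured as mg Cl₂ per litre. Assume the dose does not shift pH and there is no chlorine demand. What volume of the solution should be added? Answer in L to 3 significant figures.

10.6 L

Volume: 108,000 US gal × 3.785 L/gal = 408,780 L.
[OCl⁻]/[HOCl] = 10^(pH − pKa) = 10^(7.93 − 7.46) = 2.951; fraction as HOCl = 1/(1 + 2.951) = 0.2531.
Free chlorine required for 1.03 ppm HOCl: 1.03 / 0.2531 = 4.07 ppm.
FC to add: 4.07 − 0.3 = 3.77 mg/L as Cl₂.
Cl₂ equivalent: 3.77 mg/L × 408,780 L = 1541 g.
Product at 13.3% available Cl: 1541 / 0.133 = 11,590 g.
Volume: 11,590 g ÷ 1.09 g/mL = 10,630 mL.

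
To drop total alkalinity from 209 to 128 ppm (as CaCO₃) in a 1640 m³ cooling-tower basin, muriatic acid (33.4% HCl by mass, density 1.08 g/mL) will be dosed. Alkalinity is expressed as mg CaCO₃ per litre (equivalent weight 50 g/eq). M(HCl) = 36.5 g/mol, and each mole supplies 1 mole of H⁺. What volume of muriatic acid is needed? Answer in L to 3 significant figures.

Volume: 1640 m³ = 1,640,000 L.
Alkalinity to neutralize: (209 − 128) = 81 mg/L as CaCO₃ × 1,640,000 L = 132,800 g as CaCO₃.
Equivalents of H⁺ required: 132,800 ÷ 50 g/eq = 2657 eq = 2657 mol HCl.
Mass of HCl: 2657 × 36.5 = 96,970 g.
Mass of 33.4% solution: 96,970 / 0.334 = 290,300 g.
Volume: 290,300 g ÷ 1.08 g/mL = 268,800 mL.

269 L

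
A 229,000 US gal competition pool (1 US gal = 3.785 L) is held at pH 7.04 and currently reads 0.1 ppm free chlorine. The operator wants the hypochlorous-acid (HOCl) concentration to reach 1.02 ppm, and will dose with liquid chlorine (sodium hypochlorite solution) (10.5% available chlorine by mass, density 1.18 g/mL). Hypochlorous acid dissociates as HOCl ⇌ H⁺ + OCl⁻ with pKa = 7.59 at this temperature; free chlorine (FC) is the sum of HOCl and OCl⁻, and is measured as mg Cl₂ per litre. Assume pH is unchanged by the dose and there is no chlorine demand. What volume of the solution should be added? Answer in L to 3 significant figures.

Volume: 229,000 US gal × 3.785 L/gal = 866,765 L.
[OCl⁻]/[HOCl] = 10^(pH − pKa) = 10^(7.04 − 7.59) = 0.2818; fraction as HOCl = 1/(1 + 0.2818) = 0.7801.
Free chlorine required for 1.02 ppm HOCl: 1.02 / 0.7801 = 1.307 ppm.
FC to add: 1.307 − 0.1 = 1.207 mg/L as Cl₂.
Cl₂ equivalent: 1.207 mg/L × 866,765 L = 1047 g.
Product at 10.5% available Cl: 1047 / 0.105 = 9968 g.
Volume: 9968 g ÷ 1.18 g/mL = 8447 mL.

8.45 L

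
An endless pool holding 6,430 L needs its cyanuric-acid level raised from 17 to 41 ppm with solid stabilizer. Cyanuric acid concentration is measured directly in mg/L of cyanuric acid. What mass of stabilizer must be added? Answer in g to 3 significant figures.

154 g

CYA to add: (41 − 17) = 24 mg/L × 6,430 L = 154.3 g cyanuric acid.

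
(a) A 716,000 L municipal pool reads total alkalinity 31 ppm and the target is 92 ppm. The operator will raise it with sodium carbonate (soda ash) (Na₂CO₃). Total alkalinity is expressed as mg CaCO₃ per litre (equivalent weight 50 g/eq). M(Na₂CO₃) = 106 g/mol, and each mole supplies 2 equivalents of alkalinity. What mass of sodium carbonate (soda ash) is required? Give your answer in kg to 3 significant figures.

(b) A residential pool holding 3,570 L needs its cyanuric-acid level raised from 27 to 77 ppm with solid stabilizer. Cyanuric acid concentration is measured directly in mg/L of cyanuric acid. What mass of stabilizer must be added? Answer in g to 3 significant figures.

(a) 46.3 kg; (b) 178 g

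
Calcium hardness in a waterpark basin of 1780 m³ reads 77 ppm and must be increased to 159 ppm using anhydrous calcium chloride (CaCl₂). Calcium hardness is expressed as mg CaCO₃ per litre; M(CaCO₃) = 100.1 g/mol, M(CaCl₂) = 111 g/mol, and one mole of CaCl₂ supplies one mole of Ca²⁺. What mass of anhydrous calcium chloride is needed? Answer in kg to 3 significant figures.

162 kg

Volume: 1780 m³ = 1,780,000 L.
Hardness to add: (159 − 77) = 82 mg/L as CaCO₃ × 1,780,000 L = 146,000 g as CaCO₃.
Moles of Ca²⁺ (1 mol Ca²⁺ ≡ 1 mol CaCO₃): 146,000 / 100.1 g/mol = 1458 mol.
Mass of CaCl₂: 1458 × 111 = 161,900 g.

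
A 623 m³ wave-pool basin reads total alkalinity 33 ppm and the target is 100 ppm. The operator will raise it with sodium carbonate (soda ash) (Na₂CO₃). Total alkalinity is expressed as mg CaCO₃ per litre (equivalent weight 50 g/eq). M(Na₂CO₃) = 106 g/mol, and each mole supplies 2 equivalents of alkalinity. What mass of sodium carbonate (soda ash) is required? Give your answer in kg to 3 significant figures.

44.2 kg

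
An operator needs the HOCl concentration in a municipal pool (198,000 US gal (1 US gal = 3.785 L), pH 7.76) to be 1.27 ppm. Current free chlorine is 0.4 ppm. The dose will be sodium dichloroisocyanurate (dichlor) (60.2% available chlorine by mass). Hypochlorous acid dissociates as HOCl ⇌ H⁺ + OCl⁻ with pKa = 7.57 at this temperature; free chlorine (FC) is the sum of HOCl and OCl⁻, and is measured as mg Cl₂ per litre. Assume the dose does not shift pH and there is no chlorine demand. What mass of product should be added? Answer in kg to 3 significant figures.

3.53 kg

Volume: 198,000 US gal × 3.785 L/gal = 749,430 L.
[OCl⁻]/[HOCl] = 10^(pH − pKa) = 10^(7.76 − 7.57) = 1.549; fraction as HOCl = 1/(1 + 1.549) = 0.3923.
Free chlorine required for 1.27 ppm HOCl: 1.27 / 0.3923 = 3.237 ppm.
FC to add: 3.237 − 0.4 = 2.837 mg/L as Cl₂.
Cl₂ equivalent: 2.837 mg/L × 749,430 L = 2126 g.
Product at 60.2% available Cl: 2126 / 0.602 = 3532 g.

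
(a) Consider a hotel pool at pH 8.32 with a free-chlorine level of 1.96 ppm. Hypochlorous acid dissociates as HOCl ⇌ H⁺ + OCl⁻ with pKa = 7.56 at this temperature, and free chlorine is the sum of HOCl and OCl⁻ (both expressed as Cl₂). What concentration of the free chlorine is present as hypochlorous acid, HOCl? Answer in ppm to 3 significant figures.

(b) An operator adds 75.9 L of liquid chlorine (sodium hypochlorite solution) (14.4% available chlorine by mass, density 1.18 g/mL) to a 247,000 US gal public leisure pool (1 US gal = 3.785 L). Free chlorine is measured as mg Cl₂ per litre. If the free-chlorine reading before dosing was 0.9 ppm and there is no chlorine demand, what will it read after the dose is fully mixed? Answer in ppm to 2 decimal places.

(a) [OCl⁻]/[HOCl] = 10^(pH − pKa) = 10^(8.32 − 7.56) = 10^0.76 = 5.754.
(a) Fraction as HOCl = 1 / (1 + 5.754) = 0.1481.
(a) HOCl = 0.1481 × 1.96 ppm = 0.2902 ppm.

(b) Volume: 247,000 US gal × 3.785 L/gal = 934,895 L.
(b) Mass of solution: 75.9 L × 1000 mL/L × 1.18 g/mL = 89,560 g.
(b) Available chlorine delivered: 89,560 g × 0.144 = 12,900 g as Cl₂.
(b) Concentration rise: 12,900 g / 934,895 L = 13.8 mg/L = 13.80 ppm.
(b) Final FC: 0.9 + 13.80 = 14.70 ppm.

(a) 0.290 ppm; (b) 14.70 ppm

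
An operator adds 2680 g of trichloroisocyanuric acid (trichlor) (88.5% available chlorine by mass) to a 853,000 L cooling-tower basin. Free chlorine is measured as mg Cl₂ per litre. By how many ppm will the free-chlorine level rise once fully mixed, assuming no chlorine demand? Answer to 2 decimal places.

2.78 ppm

Available chlorine delivered: 2680 g × 0.885 = 2372 g as Cl₂.
Concentration rise: 2372 g / 853,000 L = 2.781 mg/L = 2.78 ppm.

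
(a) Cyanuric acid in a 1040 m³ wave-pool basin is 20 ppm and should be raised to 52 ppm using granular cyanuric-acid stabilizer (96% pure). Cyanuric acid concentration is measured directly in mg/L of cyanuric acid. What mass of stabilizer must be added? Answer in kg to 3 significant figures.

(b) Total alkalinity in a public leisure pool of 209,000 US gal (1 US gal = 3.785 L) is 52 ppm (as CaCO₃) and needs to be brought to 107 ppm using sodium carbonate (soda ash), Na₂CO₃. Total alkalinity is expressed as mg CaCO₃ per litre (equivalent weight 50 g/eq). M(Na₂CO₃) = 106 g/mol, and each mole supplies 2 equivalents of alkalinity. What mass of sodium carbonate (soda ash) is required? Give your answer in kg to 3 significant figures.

(a) 34.7 kg; (b) 46.1 kg

(a) Volume: 1040 m³ = 1,040,000 L.
(a) CYA to add: (52 − 20) = 32 mg/L × 1,040,000 L = 33,280 g cyanuric acid.
(a) At 96% purity: 33,280 / 0.96 = 34,670 g product.

(b) Volume: 209,000 US gal × 3.785 L/gal = 791,065 L.
(b) Alkalinity to add: (107 − 52) = 55 mg/L as CaCO₃ × 791,065 L = 43,510 g as CaCO₃.
(b) Equivalents: 43,510 g ÷ 50 g/eq = 870.2 eq.
(b) Each mole of Na₂CO₃ supplies 2 eq, so 870.2 / 2 = 435.1 mol.
(b) Mass: 435.1 mol × 106 g/mol = 46,120 g.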